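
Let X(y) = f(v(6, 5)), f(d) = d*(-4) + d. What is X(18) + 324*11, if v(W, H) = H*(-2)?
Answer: 3594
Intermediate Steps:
v(W, H) = -2*H
f(d) = -3*d (f(d) = -4*d + d = -3*d)
X(y) = 30 (X(y) = -(-6)*5 = -3*(-10) = 30)
X(18) + 324*11 = 30 + 324*11 = 30 + 3564 = 3594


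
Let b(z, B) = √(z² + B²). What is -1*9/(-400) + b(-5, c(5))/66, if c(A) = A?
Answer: 9/400 + 5*√2/66 ≈ 0.12964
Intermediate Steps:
b(z, B) = √(B² + z²)
-1*9/(-400) + b(-5, c(5))/66 = -1*9/(-400) + √(5² + (-5)²)/66 = -9*(-1/400) + √(25 + 25)*(1/66) = 9/400 + √50*(1/66) = 9/400 + (5*√2)*(1/66) = 9/400 + 5*√2/66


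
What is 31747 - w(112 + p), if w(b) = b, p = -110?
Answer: 31745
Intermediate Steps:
31747 - w(112 + p) = 31747 - (112 - 110) = 31747 - 1*2 = 31747 - 2 = 31745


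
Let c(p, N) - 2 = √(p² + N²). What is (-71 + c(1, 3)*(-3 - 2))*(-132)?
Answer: 10692 + 660*√10 ≈ 12779.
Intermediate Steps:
c(p, N) = 2 + √(N² + p²) (c(p, N) = 2 + √(p² + N²) = 2 + √(N² + p²))
(-71 + c(1, 3)*(-3 - 2))*(-132) = (-71 + (2 + √(3² + 1²))*(-3 - 2))*(-132) = (-71 + (2 + √(9 + 1))*(-5))*(-132) = (-71 + (2 + √10)*(-5))*(-132) = (-71 + (-10 - 5*√10))*(-132) = (-81 - 5*√10)*(-132) = 10692 + 660*√10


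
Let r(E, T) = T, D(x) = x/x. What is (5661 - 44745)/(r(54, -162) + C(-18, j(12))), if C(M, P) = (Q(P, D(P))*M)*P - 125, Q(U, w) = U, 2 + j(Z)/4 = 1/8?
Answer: 78168/2599 ≈ 30.076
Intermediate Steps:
D(x) = 1
j(Z) = -15/2 (j(Z) = -8 + 4/8 = -8 + 4*(⅛) = -8 + ½ = -15/2)
C(M, P) = -125 + M*P² (C(M, P) = (P*M)*P - 125 = (M*P)*P - 125 = M*P² - 125 = -125 + M*P²)
(5661 - 44745)/(r(54, -162) + C(-18, j(12))) = (5661 - 44745)/(-162 + (-125 - 18*(-15/2)²)) = -39084/(-162 + (-125 - 18*225/4)) = -39084/(-162 + (-125 - 2025/2)) = -39084/(-162 - 2275/2) = -39084/(-2599/2) = -39084*(-2/2599) = 78168/2599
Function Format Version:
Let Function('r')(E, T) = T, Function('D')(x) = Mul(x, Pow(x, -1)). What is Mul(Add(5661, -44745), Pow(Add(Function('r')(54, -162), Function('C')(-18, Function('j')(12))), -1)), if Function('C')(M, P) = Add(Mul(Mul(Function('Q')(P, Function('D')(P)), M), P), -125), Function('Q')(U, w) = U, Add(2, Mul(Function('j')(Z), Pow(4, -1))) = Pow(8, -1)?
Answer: Rational(78168, 2599) ≈ 30.076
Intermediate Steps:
Function('D')(x) = 1
Function('j')(Z) = Rational(-15, 2) (Function('j')(Z) = Add(-8, Mul(4, Pow(8, -1))) = Add(-8, Mul(4, Rational(1, 8))) = Add(-8, Rational(1, 2)) = Rational(-15, 2))
Function('C')(M, P) = Add(-125, Mul(M, Pow(P, 2))) (Function('C')(M, P) = Add(Mul(Mul(P, M), P), -125) = Add(Mul(Mul(M, P), P), -125) = Add(Mul(M, Pow(P, 2)), -125) = Add(-125, Mul(M, Pow(P, 2))))
Mul(Add(5661, -44745), Pow(Add(Function('r')(54, -162), Function('C')(-18, Function('j')(12))), -1)) = Mul(Add(5661, -44745), Pow(Add(-162, Add(-125, Mul(-18, Pow(Rational(-15, 2), 2)))), -1)) = Mul(-39084, Pow(Add(-162, Add(-125, Mul(-18, Rational(225, 4)))), -1)) = Mul(-39084, Pow(Add(-162, Add(-125, Rational(-2025, 2))), -1)) = Mul(-39084, Pow(Add(-162, Rational(-2275, 2)), -1)) = Mul(-39084, Pow(Rational(-2599, 2), -1)) = Mul(-39084, Rational(-2, 2599)) = Rational(78168, 2599)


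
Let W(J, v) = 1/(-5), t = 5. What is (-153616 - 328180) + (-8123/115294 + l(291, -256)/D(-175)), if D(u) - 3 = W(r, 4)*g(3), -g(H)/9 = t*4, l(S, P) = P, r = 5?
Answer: -2166409164997/4496466 ≈ -4.8180e+5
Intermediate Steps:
W(J, v) = -⅕
g(H) = -180 (g(H) = -45*4 = -9*20 = -180)
D(u) = 39 (D(u) = 3 - ⅕*(-180) = 3 + 36 = 39)
(-153616 - 328180) + (-8123/115294 + l(291, -256)/D(-175)) = (-153616 - 328180) + (-8123/115294 - 256/39) = -481796 + (-8123*1/115294 - 256*1/39) = -481796 + (-8123/115294 - 256/39) = -481796 - 29832061/4496466 = -2166409164997/4496466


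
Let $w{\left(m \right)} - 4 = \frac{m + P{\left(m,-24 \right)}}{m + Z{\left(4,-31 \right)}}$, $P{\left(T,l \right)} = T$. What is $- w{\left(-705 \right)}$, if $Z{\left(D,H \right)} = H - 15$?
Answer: $- \frac{4414}{751} \approx -5.8775$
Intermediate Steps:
$Z{\left(D,H \right)} = -15 + H$
$w{\left(m \right)} = 4 + \frac{2 m}{-46 + m}$ ($w{\left(m \right)} = 4 + \frac{m + m}{m - 46} = 4 + \frac{2 m}{m - 46} = 4 + \frac{2 m}{-46 + m}$)
$- w{\left(-705 \right)} = - \frac{2 \left(-92 + 3 \left(-705\right)\right)}{-46 - 705} = - \frac{2 \left(-92 - 2115\right)}{-751} = - \frac{2 \left(-1\right) \left(-2207\right)}{751} = \left(-1\right) \frac{4414}{751} = - \frac{4414}{751}$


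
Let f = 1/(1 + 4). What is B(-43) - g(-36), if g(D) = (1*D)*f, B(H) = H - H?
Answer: 36/5 ≈ 7.2000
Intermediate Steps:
B(H) = 0
f = ⅕ (f = 1/5 = ⅕ ≈ 0.20000)
g(D) = D/5 (g(D) = (1*D)*(⅕) = D*(⅕) = D/5)
B(-43) - g(-36) = 0 - (-36)/5 = 0 - 1*(-36/5) = 0 + 36/5 = 36/5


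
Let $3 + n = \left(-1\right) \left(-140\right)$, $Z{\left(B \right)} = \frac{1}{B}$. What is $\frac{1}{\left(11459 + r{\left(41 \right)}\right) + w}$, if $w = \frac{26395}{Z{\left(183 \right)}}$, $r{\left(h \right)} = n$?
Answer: $\frac{1}{4841881} \approx 2.0653 \cdot 10^{-7}$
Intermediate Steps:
$n = 137$ ($n = -3 - -140 = -3 + 140 = 137$)
$r{\left(h \right)} = 137$
$w = 4830285$ ($w = \frac{26395}{\frac{1}{183}} = 26395 \frac{1}{\frac{1}{183}} = 26395 \cdot 183 = 4830285$)
$\frac{1}{\left(11459 + r{\left(41 \right)}\right) + w} = \frac{1}{\left(11459 + 137\right) + 4830285} = \frac{1}{11596 + 4830285} = \frac{1}{4841881}$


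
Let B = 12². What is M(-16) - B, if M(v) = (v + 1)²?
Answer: 81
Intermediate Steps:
B = 144
M(v) = (1 + v)²
M(-16) - B = (1 - 16)² - 1*144 = (-15)² - 144 = 225 - 144 = 81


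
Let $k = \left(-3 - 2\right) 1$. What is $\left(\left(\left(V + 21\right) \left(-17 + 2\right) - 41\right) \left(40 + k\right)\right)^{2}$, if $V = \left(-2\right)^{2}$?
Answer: $211993600$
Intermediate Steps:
$V = 4$
$k = -5$ ($k = \left(-5\right) 1 = -5$)
$\left(\left(\left(V + 21\right) \left(-17 + 2\right) - 41\right) \left(40 + k\right)\right)^{2} = \left(\left(\left(4 + 21\right) \left(-17 + 2\right) - 41\right) \left(40 - 5\right)\right)^{2} = \left(\left(25 \left(-15\right) - 41\right) 35\right)^{2} = \left(\left(-375 - 41\right) 35\right)^{2} = \left(\left(-416\right) 35\right)^{2} = \left(-14560\right)^{2} = 211993600$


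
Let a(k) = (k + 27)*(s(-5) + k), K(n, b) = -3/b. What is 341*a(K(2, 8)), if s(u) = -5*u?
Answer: 14308701/64 ≈ 2.2357e+5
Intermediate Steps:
a(k) = (25 + k)*(27 + k) (a(k) = (k + 27)*(-5*(-5) + k) = (27 + k)*(25 + k) = (25 + k)*(27 + k))
341*a(K(2, 8)) = 341*(675 + (-3/8)² + 52*(-3/8)) = 341*(675 + 9/64 - 39/2) = 341*(41961/64) = 14308701/64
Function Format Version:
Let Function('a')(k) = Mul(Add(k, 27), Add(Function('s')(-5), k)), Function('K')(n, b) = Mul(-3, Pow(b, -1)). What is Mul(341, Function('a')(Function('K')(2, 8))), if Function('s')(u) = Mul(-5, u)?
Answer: Rational(14308701, 64) ≈ 2.2357e+5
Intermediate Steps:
Function('a')(k) = Mul(Add(25, k), Add(27, k)) (Function('a')(k) = Mul(Add(k, 27), Add(Mul(-5, -5), k)) = Mul(Add(27, k), Add(25, k)) = Mul(Add(25, k), Add(27, k)))
Mul(341, Function('a')(Function('K')(2, 8))) = Mul(341, Add(675, Pow(Mul(-3, Pow(8, -1)), 2), Mul(52, Mul(-3, Pow(8, -1))))) = Mul(341, Add(675, Pow(Mul(-3, Rational(1, 8)), 2), Mul(52, Mul(-3, Rational(1, 8))))) = Mul(341, Add(675, Pow(Rational(-3, 8), 2), Mul(52, Rational(-3, 8)))) = Mul(341, Add(675, Rational(9, 64), Rational(-39, 2))) = Mul(341, Rational(41961, 64)) = Rational(14308701, 64)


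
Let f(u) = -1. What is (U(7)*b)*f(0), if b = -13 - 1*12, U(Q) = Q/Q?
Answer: 25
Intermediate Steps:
U(Q) = 1
b = -25 (b = -13 - 12 = -25)
(U(7)*b)*f(0) = (1*(-25))*(-1) = -25*(-1) = 25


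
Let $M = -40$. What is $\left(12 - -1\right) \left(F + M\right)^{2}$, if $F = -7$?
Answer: $28717$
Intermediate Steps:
$\left(12 - -1\right) \left(F + M\right)^{2} = \left(12 - -1\right) \left(-7 - 40\right)^{2} = \left(12 + 1\right) \left(-47\right)^{2} = 13 \cdot 2209 = 28717$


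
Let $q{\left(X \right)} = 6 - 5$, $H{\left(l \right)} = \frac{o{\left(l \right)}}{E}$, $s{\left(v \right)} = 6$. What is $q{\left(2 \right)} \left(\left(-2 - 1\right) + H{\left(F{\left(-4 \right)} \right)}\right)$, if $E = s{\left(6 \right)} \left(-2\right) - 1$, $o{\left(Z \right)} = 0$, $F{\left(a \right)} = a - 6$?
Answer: $-3$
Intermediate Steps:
$F{\left(a \right)} = -6 + a$ ($F{\left(a \right)} = a - 6 = -6 + a$)
$E = -13$ ($E = 6 \left(-2\right) - 1 = -12 - 1 = -13$)
$H{\left(l \right)} = 0$ ($H{\left(l \right)} = \frac{0}{-13} = 0 \left(- \frac{1}{13}\right) = 0$)
$q{\left(X \right)} = 1$ ($q{\left(X \right)} = 6 - 5 = 1$)
$q{\left(2 \right)} \left(\left(-2 - 1\right) + H{\left(F{\left(-4 \right)} \right)}\right) = 1 \left(\left(-2 - 1\right) + 0\right) = 1 \left(-3 + 0\right) = 1 \left(-3\right) = -3$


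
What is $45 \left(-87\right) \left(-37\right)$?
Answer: $144855$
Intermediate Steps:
$45 \left(-87\right) \left(-37\right) = \left(-3915\right) \left(-37\right) = 144855$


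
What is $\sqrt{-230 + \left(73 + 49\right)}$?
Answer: $6 i \sqrt{3} \approx 10.392 i$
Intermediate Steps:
$\sqrt{-230 + \left(73 + 49\right)} = \sqrt{-230 + 122} = \sqrt{-108} = 6 i \sqrt{3}$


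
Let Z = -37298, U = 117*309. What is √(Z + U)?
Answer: I*√1145 ≈ 33.838*I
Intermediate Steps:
U = 36153
√(Z + U) = √(-37298 + 36153) = √(-1145) = I*√1145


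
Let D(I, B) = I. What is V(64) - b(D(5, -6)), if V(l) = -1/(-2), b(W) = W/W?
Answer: -½ ≈ -0.50000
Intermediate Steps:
b(W) = 1
V(l) = ½ (V(l) = -1*(-½) = ½)
V(64) - b(D(5, -6)) = ½ - 1*1 = ½ - 1 = -½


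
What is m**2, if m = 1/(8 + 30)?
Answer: 1/1444 ≈ 0.00069252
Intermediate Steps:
m = 1/38 ≈ 0.026316
m**2 = (1/38)**2 = 1/1444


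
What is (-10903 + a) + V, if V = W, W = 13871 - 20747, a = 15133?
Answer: -2646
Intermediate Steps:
W = -6876
V = -6876
(-10903 + a) + V = (-10903 + 15133) - 6876 = 4230 - 6876 = -2646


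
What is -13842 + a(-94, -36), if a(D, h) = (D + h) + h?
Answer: -14008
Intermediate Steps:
a(D, h) = D + 2*h
-13842 + a(-94, -36) = -13842 + (-94 + 2*(-36)) = -13842 + (-94 - 72) = -13842 - 166 = -14008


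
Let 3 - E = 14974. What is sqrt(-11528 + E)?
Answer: 11*I*sqrt(219) ≈ 162.79*I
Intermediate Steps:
E = -14971 (E = 3 - 1*14974 = 3 - 14974 = -14971)
sqrt(-11528 + E) = sqrt(-11528 - 14971) = sqrt(-26499) = 11*I*sqrt(219)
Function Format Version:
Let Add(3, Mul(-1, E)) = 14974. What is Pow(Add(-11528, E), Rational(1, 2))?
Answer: Mul(11, I, Pow(219, Rational(1, 2))) ≈ Mul(162.79, I)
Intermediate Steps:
E = -14971 (E = Add(3, Mul(-1, 14974)) = Add(3, -14974) = -14971)
Pow(Add(-11528, E), Rational(1, 2)) = Pow(Add(-11528, -14971), Rational(1, 2)) = Pow(-26499, Rational(1, 2)) = Mul(11, I, Pow(219, Rational(1, 2)))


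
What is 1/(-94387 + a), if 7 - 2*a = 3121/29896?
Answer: -59792/5643381353 ≈ -1.0595e-5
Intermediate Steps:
a = 206151/59792 (a = 7/2 - 3121/(2*29896) = 7/2 - ½*3121/29896 = 7/2 - 3121/59792 = 206151/59792 ≈ 3.4478)
1/(-94387 + a) = 1/(-94387 + 206151/59792) = 1/(-5643381353/59792) = -59792/5643381353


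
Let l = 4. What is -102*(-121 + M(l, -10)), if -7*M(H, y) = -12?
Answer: 85170/7 ≈ 12167.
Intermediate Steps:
M(H, y) = 12/7 (M(H, y) = -1/7*(-12) = 12/7)
-102*(-121 + M(l, -10)) = -102*(-121 + 12/7) = -102*(-835/7) = 85170/7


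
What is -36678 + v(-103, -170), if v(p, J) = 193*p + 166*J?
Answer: -84777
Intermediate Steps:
v(p, J) = 166*J + 193*p
-36678 + v(-103, -170) = -36678 + (166*(-170) + 193*(-103)) = -36678 + (-28220 - 19879) = -36678 - 48099 = -84777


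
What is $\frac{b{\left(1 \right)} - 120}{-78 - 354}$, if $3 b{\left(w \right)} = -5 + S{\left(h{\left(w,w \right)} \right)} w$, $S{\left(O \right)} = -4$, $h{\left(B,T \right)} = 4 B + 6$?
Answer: $\frac{41}{144} \approx 0.28472$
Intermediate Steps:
$h{\left(B,T \right)} = 6 + 4 B$
$b{\left(w \right)} = - \frac{5}{3} - \frac{4 w}{3}$ ($b{\left(w \right)} = \frac{-5 - 4 w}{3} = - \frac{5}{3} - \frac{4 w}{3}$)
$\frac{b{\left(1 \right)} - 120}{-78 - 354} = \frac{\left(- \frac{5}{3} - \frac{4}{3}\right) - 120}{-78 - 354} = \frac{\left(- \frac{5}{3} - \frac{4}{3}\right) - 120}{-432} = \left(-3 - 120\right) \left(- \frac{1}{432}\right) = \left(-123\right) \left(- \frac{1}{432}\right) = \frac{41}{144}$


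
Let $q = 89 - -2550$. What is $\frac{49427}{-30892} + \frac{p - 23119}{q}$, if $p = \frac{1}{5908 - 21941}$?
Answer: $- \frac{13541952836925}{1307074099604} \approx -10.361$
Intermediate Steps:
$p = - \frac{1}{16033}$ ($p = \frac{1}{-16033} = - \frac{1}{16033} \approx -6.2371 \cdot 10^{-5}$)
$q = 2639$ ($q = 89 + 2550 = 2639$)
$\frac{49427}{-30892} + \frac{p - 23119}{q} = \frac{49427}{-30892} + \frac{- \frac{1}{16033} - 23119}{2639} = 49427 \left(- \frac{1}{30892}\right) - \frac{370666928}{42311087} = - \frac{49427}{30892} - \frac{370666928}{42311087} = - \frac{13541952836925}{1307074099604}$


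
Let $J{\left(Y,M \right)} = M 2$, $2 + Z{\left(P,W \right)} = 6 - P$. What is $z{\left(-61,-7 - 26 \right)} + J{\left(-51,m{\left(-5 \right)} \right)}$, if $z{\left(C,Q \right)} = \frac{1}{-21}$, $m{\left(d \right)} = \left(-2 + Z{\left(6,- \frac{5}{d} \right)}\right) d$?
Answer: $\frac{839}{21} \approx 39.952$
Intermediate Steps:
$Z{\left(P,W \right)} = 4 - P$ ($Z{\left(P,W \right)} = -2 - \left(-6 + P\right) = 4 - P$)
$m{\left(d \right)} = - 4 d$ ($m{\left(d \right)} = \left(-2 + \left(4 - 6\right)\right) d = \left(-2 - 2\right) d = - 4 d$)
$J{\left(Y,M \right)} = 2 M$
$z{\left(C,Q \right)} = - \frac{1}{21}$
$z{\left(-61,-7 - 26 \right)} + J{\left(-51,m{\left(-5 \right)} \right)} = - \frac{1}{21} + 2 \left(\left(-4\right) \left(-5\right)\right) = - \frac{1}{21} + 2 \cdot 20 = - \frac{1}{21} + 40 = \frac{839}{21}$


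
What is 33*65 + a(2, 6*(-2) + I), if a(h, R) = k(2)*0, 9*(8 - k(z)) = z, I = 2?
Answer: 2145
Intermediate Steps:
k(z) = 8 - z/9
a(h, R) = 0 (a(h, R) = (8 - ⅑*2)*0 = (8 - 2/9)*0 = (70/9)*0 = 0)
33*65 + a(2, 6*(-2) + I) = 33*65 + 0 = 2145 + 0 = 2145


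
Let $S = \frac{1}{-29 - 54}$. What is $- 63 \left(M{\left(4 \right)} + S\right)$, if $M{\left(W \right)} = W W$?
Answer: $- \frac{83601}{83} \approx -1007.2$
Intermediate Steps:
$M{\left(W \right)} = W^{2}$
$S = - \frac{1}{83}$ ($S = \frac{1}{-83} = - \frac{1}{83} \approx -0.012048$)
$- 63 \left(M{\left(4 \right)} + S\right) = - 63 \left(4^{2} - \frac{1}{83}\right) = - 63 \left(16 - \frac{1}{83}\right) = \left(-63\right) \frac{1327}{83} = - \frac{83601}{83}$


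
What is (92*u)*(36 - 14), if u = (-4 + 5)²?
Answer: 2024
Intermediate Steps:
u = 1 (u = 1² = 1)
(92*u)*(36 - 14) = (92*1)*(36 - 14) = 92*22 = 2024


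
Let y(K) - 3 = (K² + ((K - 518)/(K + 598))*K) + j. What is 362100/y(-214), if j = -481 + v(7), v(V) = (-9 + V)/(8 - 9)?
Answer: 5793600/731647 ≈ 7.9186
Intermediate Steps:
v(V) = 9 - V (v(V) = (-9 + V)/(-1) = (-9 + V)*(-1) = 9 - V)
j = -479 (j = -481 + (9 - 1*7) = -481 + (9 - 7) = -481 + 2 = -479)
y(K) = -476 + K² + K*(-518 + K)/(598 + K) (y(K) = 3 + ((K² + ((K - 518)/(K + 598))*K) - 479) = 3 + ((K² + ((-518 + K)/(598 + K))*K) - 479) = 3 + ((K² + K*(-518 + K)/(598 + K)) - 479) = 3 + (-479 + K² + K*(-518 + K)/(598 + K)) = -476 + K² + K*(-518 + K)/(598 + K))
362100/y(-214) = 362100/(((-284648 + (-214)³ - 994*(-214) + 599*(-214)²)/(598 - 214))) = 362100/(((-284648 - 9800344 + 212716 + 599*45796)/384)) = 362100/(((-284648 - 9800344 + 212716 + 27431804)/384)) = 362100/(((1/384)*17559528)) = 362100/(731647/16) = 362100*(16/731647) = 5793600/731647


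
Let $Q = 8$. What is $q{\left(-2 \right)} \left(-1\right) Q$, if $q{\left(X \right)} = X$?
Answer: $16$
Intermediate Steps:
$q{\left(-2 \right)} \left(-1\right) Q = \left(-2\right) \left(-1\right) 8 = 2 \cdot 8 = 16$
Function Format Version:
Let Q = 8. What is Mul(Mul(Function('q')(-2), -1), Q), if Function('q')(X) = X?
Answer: 16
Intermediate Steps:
Mul(Mul(Function('q')(-2), -1), Q) = Mul(Mul(-2, -1), 8) = Mul(2, 8) = 16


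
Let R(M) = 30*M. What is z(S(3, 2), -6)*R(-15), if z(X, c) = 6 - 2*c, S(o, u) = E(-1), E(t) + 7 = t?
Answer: -8100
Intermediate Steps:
E(t) = -7 + t
S(o, u) = -8 (S(o, u) = -7 - 1 = -8)
z(X, c) = 6 - 2*c
z(S(3, 2), -6)*R(-15) = (6 - 2*(-6))*(30*(-15)) = (6 + 12)*(-450) = 18*(-450) = -8100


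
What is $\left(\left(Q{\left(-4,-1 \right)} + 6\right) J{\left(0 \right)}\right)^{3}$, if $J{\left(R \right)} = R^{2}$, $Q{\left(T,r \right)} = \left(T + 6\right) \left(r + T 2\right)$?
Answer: $0$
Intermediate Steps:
$Q{\left(T,r \right)} = \left(6 + T\right) \left(r + 2 T\right)$
$\left(\left(Q{\left(-4,-1 \right)} + 6\right) J{\left(0 \right)}\right)^{3} = \left(\left(\left(2 \left(-4\right)^{2} + 6 \left(-1\right) + 12 \left(-4\right) - -4\right) + 6\right) 0^{2}\right)^{3} = \left(\left(\left(2 \cdot 16 - 6 - 48 + 4\right) + 6\right) 0\right)^{3} = \left(\left(\left(32 - 6 - 48 + 4\right) + 6\right) 0\right)^{3} = \left(\left(-18 + 6\right) 0\right)^{3} = \left(\left(-12\right) 0\right)^{3} = 0^{3} = 0$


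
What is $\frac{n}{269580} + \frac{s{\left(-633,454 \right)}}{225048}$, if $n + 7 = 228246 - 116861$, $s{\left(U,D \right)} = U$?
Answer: $\frac{691520889}{1685234440} \approx 0.41034$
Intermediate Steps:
$n = 111378$ ($n = -7 + \left(228246 - 116861\right) = -7 + 111385 = 111378$)
$\frac{n}{269580} + \frac{s{\left(-633,454 \right)}}{225048} = \frac{111378}{269580} - \frac{633}{225048} = 111378 \cdot \frac{1}{269580} - \frac{211}{75016} = \frac{18563}{44930} - \frac{211}{75016} = \frac{691520889}{1685234440}$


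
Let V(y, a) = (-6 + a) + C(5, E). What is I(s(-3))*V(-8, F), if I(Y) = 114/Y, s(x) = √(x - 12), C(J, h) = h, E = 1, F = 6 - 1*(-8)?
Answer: -342*I*√15/5 ≈ -264.91*I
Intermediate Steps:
F = 14 (F = 6 + 8 = 14)
s(x) = √(-12 + x)
V(y, a) = -5 + a (V(y, a) = (-6 + a) + 1 = -5 + a)
I(s(-3))*V(-8, F) = (114/(√(-12 - 3)))*(-5 + 14) = (114/(√(-15)))*9 = (114/((I*√15)))*9 = (114*(-I*√15/15))*9 = -38*I*√15/5*9 = -342*I*√15/5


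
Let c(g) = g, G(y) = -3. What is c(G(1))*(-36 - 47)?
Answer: 249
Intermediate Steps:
c(G(1))*(-36 - 47) = -3*(-36 - 47) = -3*(-83) = 249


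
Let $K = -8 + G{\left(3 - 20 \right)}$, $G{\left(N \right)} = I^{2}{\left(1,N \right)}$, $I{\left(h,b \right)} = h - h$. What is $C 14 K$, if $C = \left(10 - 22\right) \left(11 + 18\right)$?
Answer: $38976$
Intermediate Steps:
$I{\left(h,b \right)} = 0$
$C = -348$ ($C = \left(-12\right) 29 = -348$)
$G{\left(N \right)} = 0$ ($G{\left(N \right)} = 0^{2} = 0$)
$K = -8$ ($K = -8 + 0 = -8$)
$C 14 K = \left(-348\right) 14 \left(-8\right) = \left(-4872\right) \left(-8\right) = 38976$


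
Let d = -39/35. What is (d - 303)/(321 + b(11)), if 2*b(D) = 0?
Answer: -3548/3745 ≈ -0.94740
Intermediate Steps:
b(D) = 0 (b(D) = (½)*0 = 0)
d = -39/35 (d = -39*1/35 = -39/35 ≈ -1.1143)
(d - 303)/(321 + b(11)) = (-39/35 - 303)/(321 + 0) = -10644/35/321 = -10644/35*1/321 = -3548/3745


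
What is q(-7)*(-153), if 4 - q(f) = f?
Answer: -1683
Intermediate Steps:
q(f) = 4 - f
q(-7)*(-153) = (4 - 1*(-7))*(-153) = (4 + 7)*(-153) = 11*(-153) = -1683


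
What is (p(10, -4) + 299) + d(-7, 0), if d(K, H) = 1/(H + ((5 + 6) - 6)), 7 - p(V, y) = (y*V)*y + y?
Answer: 751/5 ≈ 150.20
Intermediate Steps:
p(V, y) = 7 - y - V*y² (p(V, y) = 7 - ((y*V)*y + y) = 7 - ((V*y)*y + y) = 7 - (V*y² + y) = 7 - (y + V*y²) = 7 + (-y - V*y²) = 7 - y - V*y²)
d(K, H) = 1/(5 + H) (d(K, H) = 1/(H + (11 - 6)) = 1/(H + 5) = 1/(5 + H))
(p(10, -4) + 299) + d(-7, 0) = ((7 - 1*(-4) - 1*10*(-4)²) + 299) + 1/(5 + 0) = ((7 + 4 - 1*10*16) + 299) + 1/5 = ((7 + 4 - 160) + 299) + ⅕ = (-149 + 299) + ⅕ = 150 + ⅕ = 751/5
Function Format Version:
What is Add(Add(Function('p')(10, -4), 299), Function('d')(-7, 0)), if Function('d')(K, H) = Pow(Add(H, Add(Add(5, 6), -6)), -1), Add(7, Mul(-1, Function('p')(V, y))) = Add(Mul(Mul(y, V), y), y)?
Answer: Rational(751, 5) ≈ 150.20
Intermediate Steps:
Function('p')(V, y) = Add(7, Mul(-1, y), Mul(-1, V, Pow(y, 2))) (Function('p')(V, y) = Add(7, Mul(-1, Add(Mul(Mul(y, V), y), y))) = Add(7, Mul(-1, Add(Mul(Mul(V, y), y), y))) = Add(7, Mul(-1, Add(Mul(V, Pow(y, 2)), y))) = Add(7, Mul(-1, Add(y, Mul(V, Pow(y, 2))))) = Add(7, Add(Mul(-1, y), Mul(-1, V, Pow(y, 2)))) = Add(7, Mul(-1, y), Mul(-1, V, Pow(y, 2))))
Function('d')(K, H) = Pow(Add(5, H), -1) (Function('d')(K, H) = Pow(Add(H, Add(11, -6)), -1) = Pow(Add(H, 5), -1) = Pow(Add(5, H), -1))
Add(Add(Function('p')(10, -4), 299), Function('d')(-7, 0)) = Add(Add(Add(7, Mul(-1, -4), Mul(-1, 10, Pow(-4, 2))), 299), Pow(Add(5, 0), -1)) = Add(Add(Add(7, 4, Mul(-1, 10, 16)), 299), Pow(5, -1)) = Add(Add(Add(7, 4, -160), 299), Rational(1, 5)) = Add(Add(-149, 299), Rational(1, 5)) = Add(150, Rational(1, 5)) = Rational(751, 5)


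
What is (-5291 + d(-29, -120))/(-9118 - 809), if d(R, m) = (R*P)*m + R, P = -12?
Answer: 47080/9927 ≈ 4.7426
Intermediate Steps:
d(R, m) = R - 12*R*m (d(R, m) = (R*(-12))*m + R = (-12*R)*m + R = -12*R*m + R = R - 12*R*m)
(-5291 + d(-29, -120))/(-9118 - 809) = (-5291 - 29*(1 - 12*(-120)))/(-9118 - 809) = (-5291 - 29*(1 + 1440))/(-9927) = (-5291 - 29*1441)*(-1/9927) = (-5291 - 41789)*(-1/9927) = -47080*(-1/9927) = 47080/9927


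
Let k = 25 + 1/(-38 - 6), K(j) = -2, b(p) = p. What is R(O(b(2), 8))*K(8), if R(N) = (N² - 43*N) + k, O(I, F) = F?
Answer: 11221/22 ≈ 510.05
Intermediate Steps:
k = 1099/44 (k = 25 + 1/(-44) = 25 - 1/44 = 1099/44 ≈ 24.977)
R(N) = 1099/44 + N² - 43*N (R(N) = (N² - 43*N) + 1099/44 = 1099/44 + N² - 43*N)
R(O(b(2), 8))*K(8) = (1099/44 + 8² - 43*8)*(-2) = (1099/44 + 64 - 344)*(-2) = -11221/44*(-2) = 11221/22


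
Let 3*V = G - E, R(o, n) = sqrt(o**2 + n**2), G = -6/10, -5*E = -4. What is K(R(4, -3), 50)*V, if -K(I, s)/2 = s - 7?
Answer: 602/15 ≈ 40.133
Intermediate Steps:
E = 4/5 (E = -1/5*(-4) = 4/5 ≈ 0.80000)
G = -3/5 (G = -6*1/10 = -3/5 ≈ -0.60000)
R(o, n) = sqrt(n**2 + o**2)
K(I, s) = 14 - 2*s (K(I, s) = -2*(s - 7) = -2*(-7 + s) = 14 - 2*s)
V = -7/15 (V = (-3/5 - 1*4/5)/3 = (-3/5 - 4/5)/3 = (1/3)*(-7/5) = -7/15 ≈ -0.46667)
K(R(4, -3), 50)*V = (14 - 2*50)*(-7/15) = (14 - 100)*(-7/15) = -86*(-7/15) = 602/15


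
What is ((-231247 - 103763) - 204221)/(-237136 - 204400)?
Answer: 539231/441536 ≈ 1.2213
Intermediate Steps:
((-231247 - 103763) - 204221)/(-237136 - 204400) = (-335010 - 204221)/(-441536) = -539231*(-1/441536) = 539231/441536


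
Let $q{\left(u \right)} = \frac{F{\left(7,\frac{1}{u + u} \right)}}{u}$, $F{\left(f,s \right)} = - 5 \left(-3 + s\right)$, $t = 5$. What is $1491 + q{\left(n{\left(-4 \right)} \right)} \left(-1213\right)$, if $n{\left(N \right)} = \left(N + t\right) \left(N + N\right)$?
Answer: $\frac{488033}{128} \approx 3812.8$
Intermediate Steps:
$n{\left(N \right)} = 2 N \left(5 + N\right)$ ($n{\left(N \right)} = \left(N + 5\right) \left(N + N\right) = \left(5 + N\right) 2 N = 2 N \left(5 + N\right)$)
$F{\left(f,s \right)} = 15 - 5 s$
$q{\left(u \right)} = \frac{15 - \frac{5}{2 u}}{u}$ ($q{\left(u \right)} = \frac{15 - \frac{5}{u + u}}{u} = \frac{15 - \frac{5}{2 u}}{u}$)
$1491 + q{\left(n{\left(-4 \right)} \right)} \left(-1213\right) = 1491 + \frac{5 \left(-1 + 6 \cdot 2 \left(-4\right) \left(5 - 4\right)\right)}{2 \cdot 64 \left(5 - 4\right)^{2}} \left(-1213\right) = 1491 + \frac{5 \left(-1 + 6 \cdot 2 \left(-4\right) 1\right)}{2 \cdot 64} \left(-1213\right) = 1491 + \frac{5 \left(-1 + 6 \left(-8\right)\right)}{2 \cdot 64} \left(-1213\right) = 1491 + \frac{5}{2} \cdot \frac{1}{64} \left(-1 - 48\right) \left(-1213\right) = 1491 + \frac{5}{2} \cdot \frac{1}{64} \left(-49\right) \left(-1213\right) = 1491 - - \frac{297185}{128} = 1491 + \frac{297185}{128} = \frac{488033}{128}$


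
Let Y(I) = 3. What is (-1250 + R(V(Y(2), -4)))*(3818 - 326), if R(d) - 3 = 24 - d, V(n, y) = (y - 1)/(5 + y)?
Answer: -4253256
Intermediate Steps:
V(n, y) = (-1 + y)/(5 + y)
R(d) = 27 - d (R(d) = 3 + (24 - d) = 27 - d)
(-1250 + R(V(Y(2), -4)))*(3818 - 326) = (-1250 + (27 - (-1 - 4)/(5 - 4)))*(3818 - 326) = (-1250 + (27 - (-5)/1))*3492 = (-1250 + (27 - (-5)))*3492 = (-1250 + (27 - 1*(-5)))*3492 = (-1250 + (27 + 5))*3492 = (-1250 + 32)*3492 = -1218*3492 = -4253256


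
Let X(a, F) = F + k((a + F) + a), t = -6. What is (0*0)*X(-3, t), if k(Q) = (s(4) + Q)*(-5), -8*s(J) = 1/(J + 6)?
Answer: 0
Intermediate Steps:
s(J) = -1/(8*(6 + J)) (s(J) = -1/(8*(J + 6)) = -1/(8*(6 + J)))
k(Q) = 1/16 - 5*Q (k(Q) = (-1/(48 + 8*4) + Q)*(-5) = (-1/(48 + 32) + Q)*(-5) = (-1/80 + Q)*(-5) = 1/16 - 5*Q)
X(a, F) = 1/16 - 10*a - 4*F (X(a, F) = F + (1/16 - 5*((a + F) + a)) = F + (1/16 - 5*((F + a) + a)) = F + (1/16 - 5*(F + 2*a)) = F + (1/16 + (-10*a - 5*F)) = F + (1/16 - 10*a - 5*F) = 1/16 - 10*a - 4*F)
(0*0)*X(-3, t) = (0*0)*(1/16 - 10*(-3) - 4*(-6)) = 0*(1/16 + 30 + 24) = 0*(865/16) = 0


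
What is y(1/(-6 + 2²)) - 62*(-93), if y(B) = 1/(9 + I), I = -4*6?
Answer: 86489/15 ≈ 5765.9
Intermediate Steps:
I = -24
y(B) = -1/15 (y(B) = 1/(9 - 24) = 1/(-15) = -1/15)
y(1/(-6 + 2²)) - 62*(-93) = -1/15 - 62*(-93) = -1/15 + 5766 = 86489/15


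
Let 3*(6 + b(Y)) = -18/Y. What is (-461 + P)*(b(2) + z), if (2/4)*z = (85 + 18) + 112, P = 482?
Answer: 8841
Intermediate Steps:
b(Y) = -6 - 6/Y (b(Y) = -6 + (-18/Y)/3 = -6 - 6/Y)
z = 430 (z = 2*((85 + 18) + 112) = 2*(103 + 112) = 2*215 = 430)
(-461 + P)*(b(2) + z) = (-461 + 482)*((-6 - 6/2) + 430) = 21*((-6 - 6*½) + 430) = 21*((-6 - 3) + 430) = 21*(-9 + 430) = 21*421 = 8841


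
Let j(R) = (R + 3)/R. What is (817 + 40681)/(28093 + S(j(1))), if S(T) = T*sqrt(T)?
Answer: 41498/28101 ≈ 1.4767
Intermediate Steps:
j(R) = (3 + R)/R
S(T) = T**(3/2)
(817 + 40681)/(28093 + S(j(1))) = (817 + 40681)/(28093 + ((3 + 1)/1)**(3/2)) = 41498/(28093 + (1*4)**(3/2)) = 41498/(28093 + 4**(3/2)) = 41498/(28093 + 8) = 41498/28101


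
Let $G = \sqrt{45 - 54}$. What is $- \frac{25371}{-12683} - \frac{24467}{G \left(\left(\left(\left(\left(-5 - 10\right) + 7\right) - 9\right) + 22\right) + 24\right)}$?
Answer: $\frac{25371}{12683} + \frac{24467 i}{87} \approx 2.0004 + 281.23 i$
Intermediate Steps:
$G = 3 i$ ($G = \sqrt{-9} = 3 i \approx 3.0 i$)
$- \frac{25371}{-12683} - \frac{24467}{G \left(\left(\left(\left(\left(-5 - 10\right) + 7\right) - 9\right) + 22\right) + 24\right)} = - \frac{25371}{-12683} - \frac{24467}{3 i \left(\left(\left(\left(\left(-5 - 10\right) + 7\right) - 9\right) + 22\right) + 24\right)} = \left(-25371\right) \left(- \frac{1}{12683}\right) - \frac{24467}{3 i \left(\left(\left(\left(-15 + 7\right) - 9\right) + 22\right) + 24\right)} = \frac{25371}{12683} - \frac{24467}{3 i \left(\left(\left(-8 - 9\right) + 22\right) + 24\right)} = \frac{25371}{12683} - \frac{24467}{3 i \left(\left(-17 + 22\right) + 24\right)} = \frac{25371}{12683} - \frac{24467}{3 i \left(5 + 24\right)} = \frac{25371}{12683} - \frac{24467}{3 i 29} = \frac{25371}{12683} - \frac{24467}{87 i} = \frac{25371}{12683} - 24467 \left(- \frac{i}{87}\right) = \frac{25371}{12683} + \frac{24467 i}{87}$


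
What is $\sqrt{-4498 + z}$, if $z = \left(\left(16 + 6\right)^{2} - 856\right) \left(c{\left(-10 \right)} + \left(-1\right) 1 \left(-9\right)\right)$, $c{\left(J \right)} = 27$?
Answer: $i \sqrt{17890} \approx 133.75 i$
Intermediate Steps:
$z = -13392$ ($z = \left(\left(16 + 6\right)^{2} - 856\right) \left(27 + \left(-1\right) 1 \left(-9\right)\right) = \left(22^{2} - 856\right) \left(27 - -9\right) = \left(484 - 856\right) \left(27 + 9\right) = \left(-372\right) 36 = -13392$)
$\sqrt{-4498 + z} = \sqrt{-4498 - 13392} = \sqrt{-17890} = i \sqrt{17890}$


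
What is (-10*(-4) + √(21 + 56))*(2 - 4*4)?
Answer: -560 - 14*√77 ≈ -682.85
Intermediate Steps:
(-10*(-4) + √(21 + 56))*(2 - 4*4) = (40 + √77)*(2 - 16) = (40 + √77)*(-14) = -560 - 14*√77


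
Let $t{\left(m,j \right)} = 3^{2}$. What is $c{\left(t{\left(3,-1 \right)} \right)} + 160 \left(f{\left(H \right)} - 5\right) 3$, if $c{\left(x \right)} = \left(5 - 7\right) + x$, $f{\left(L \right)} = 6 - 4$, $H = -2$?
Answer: $-1433$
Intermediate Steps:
$f{\left(L \right)} = 2$ ($f{\left(L \right)} = 6 - 4 = 2$)
$t{\left(m,j \right)} = 9$
$c{\left(x \right)} = -2 + x$
$c{\left(t{\left(3,-1 \right)} \right)} + 160 \left(f{\left(H \right)} - 5\right) 3 = \left(-2 + 9\right) + 160 \left(2 - 5\right) 3 = 7 + 160 \left(\left(-3\right) 3\right) = 7 + 160 \left(-9\right) = 7 - 1440 = -1433$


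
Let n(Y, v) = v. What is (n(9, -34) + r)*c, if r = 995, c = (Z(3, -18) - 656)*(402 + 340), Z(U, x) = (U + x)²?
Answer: -307329722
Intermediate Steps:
c = -319802 (c = ((3 - 18)² - 656)*(402 + 340) = ((-15)² - 656)*742 = (225 - 656)*742 = -431*742 = -319802)
(n(9, -34) + r)*c = (-34 + 995)*(-319802) = 961*(-319802) = -307329722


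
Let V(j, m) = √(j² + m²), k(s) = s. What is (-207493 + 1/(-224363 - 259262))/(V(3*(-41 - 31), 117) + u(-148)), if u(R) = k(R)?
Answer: -14851622714648/18591028625 - 903139219134*√745/18591028625 ≈ -2124.8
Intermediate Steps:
u(R) = R
(-207493 + 1/(-224363 - 259262))/(V(3*(-41 - 31), 117) + u(-148)) = (-207493 + 1/(-224363 - 259262))/(√((3*(-41 - 31))² + 117²) - 148) = (-207493 + 1/(-483625))/(√((3*(-72))² + 13689) - 148) = (-207493 - 1/483625)/(√((-216)² + 13689) - 148) = -100348802126/(483625*(√(46656 + 13689) - 148)) = -100348802126/(483625*(√60345 - 148)) = -100348802126/(483625*(9*√745 - 148)) = -100348802126/(483625*(-148 + 9*√745))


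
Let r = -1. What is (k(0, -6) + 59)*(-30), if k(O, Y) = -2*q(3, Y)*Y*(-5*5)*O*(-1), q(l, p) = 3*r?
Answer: -1770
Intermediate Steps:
q(l, p) = -3 (q(l, p) = 3*(-1) = -3)
k(O, Y) = 150*O*Y (k(O, Y) = -2*(-3*Y)*(-5*5)*O*(-1) = -2*(-3*Y)*(-25*O)*(-1) = -150*O*Y*(-1) = 150*O*Y)
(k(0, -6) + 59)*(-30) = (150*0*(-6) + 59)*(-30) = (0 + 59)*(-30) = 59*(-30) = -1770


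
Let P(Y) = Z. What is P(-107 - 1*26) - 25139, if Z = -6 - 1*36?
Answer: -25181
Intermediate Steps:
Z = -42 (Z = -6 - 36 = -42)
P(Y) = -42
P(-107 - 1*26) - 25139 = -42 - 25139 = -25181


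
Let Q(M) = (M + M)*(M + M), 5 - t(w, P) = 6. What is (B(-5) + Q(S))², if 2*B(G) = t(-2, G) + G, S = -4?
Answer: 3721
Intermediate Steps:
t(w, P) = -1 (t(w, P) = 5 - 1*6 = 5 - 6 = -1)
Q(M) = 4*M² (Q(M) = (2*M)*(2*M) = 4*M²)
B(G) = -½ + G/2 (B(G) = (-1 + G)/2 = -½ + G/2)
(B(-5) + Q(S))² = ((-½ + (½)*(-5)) + 4*(-4)²)² = ((-½ - 5/2) + 4*16)² = (-3 + 64)² = 61² = 3721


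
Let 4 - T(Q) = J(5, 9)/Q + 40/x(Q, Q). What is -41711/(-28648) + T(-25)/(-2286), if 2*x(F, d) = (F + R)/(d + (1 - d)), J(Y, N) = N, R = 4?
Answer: 24968292689/17190948600 ≈ 1.4524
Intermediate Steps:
x(F, d) = 2 + F/2 (x(F, d) = ((F + 4)/(d + (1 - d)))/2 = ((4 + F)/1)/2 = ((4 + F)*1)/2 = (4 + F)/2 = 2 + F/2)
T(Q) = 4 - 40/(2 + Q/2) - 9/Q (T(Q) = 4 - (9/Q + 40/(2 + Q/2)) = 4 + (-40/(2 + Q/2) - 9/Q) = 4 - 40/(2 + Q/2) - 9/Q)
-41711/(-28648) + T(-25)/(-2286) = -41711/(-28648) + ((-36 - 73*(-25) + 4*(-25)**2)/((-25)*(4 - 25)))/(-2286) = -41711*(-1/28648) - 1/25*(-36 + 1825 + 4*625)/(-21)*(-1/2286) = 41711/28648 - 1/25*(-1/21)*(-36 + 1825 + 2500)*(-1/2286) = 41711/28648 - 1/25*(-1/21)*4289*(-1/2286) = 41711/28648 + (4289/525)*(-1/2286) = 41711/28648 - 4289/1200150 = 24968292689/17190948600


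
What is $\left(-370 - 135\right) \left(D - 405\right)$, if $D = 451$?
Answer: $-23230$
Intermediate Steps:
$\left(-370 - 135\right) \left(D - 405\right) = \left(-370 - 135\right) \left(451 - 405\right) = \left(-505\right) 46 = -23230$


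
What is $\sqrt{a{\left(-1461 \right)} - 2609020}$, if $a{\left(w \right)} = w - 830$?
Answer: $i \sqrt{2611311} \approx 1616.0 i$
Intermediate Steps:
$a{\left(w \right)} = -830 + w$
$\sqrt{a{\left(-1461 \right)} - 2609020} = \sqrt{\left(-830 - 1461\right) - 2609020} = \sqrt{-2291 - 2609020} = \sqrt{-2611311} = i \sqrt{2611311}$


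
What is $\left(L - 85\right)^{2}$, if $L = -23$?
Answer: $11664$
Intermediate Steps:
$\left(L - 85\right)^{2} = \left(-23 - 85\right)^{2} = \left(-108\right)^{2} = 11664$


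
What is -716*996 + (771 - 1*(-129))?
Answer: -712236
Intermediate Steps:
-716*996 + (771 - 1*(-129)) = -713136 + (771 + 129) = -713136 + 900 = -712236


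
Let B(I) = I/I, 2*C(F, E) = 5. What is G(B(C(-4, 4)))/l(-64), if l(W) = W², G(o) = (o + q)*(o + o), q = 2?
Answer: 3/2048 ≈ 0.0014648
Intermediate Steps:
C(F, E) = 5/2 (C(F, E) = (½)*5 = 5/2)
B(I) = 1
G(o) = 2*o*(2 + o) (G(o) = (o + 2)*(o + o) = (2 + o)*(2*o) = 2*o*(2 + o))
G(B(C(-4, 4)))/l(-64) = (2*1*(2 + 1))/((-64)²) = (2*1*3)/4096 = 6*(1/4096) = 3/2048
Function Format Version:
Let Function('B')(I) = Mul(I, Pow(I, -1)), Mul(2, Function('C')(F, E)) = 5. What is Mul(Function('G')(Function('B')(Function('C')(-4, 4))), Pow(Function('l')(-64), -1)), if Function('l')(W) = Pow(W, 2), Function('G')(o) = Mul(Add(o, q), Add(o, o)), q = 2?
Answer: Rational(3, 2048) ≈ 0.0014648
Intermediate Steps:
Function('C')(F, E) = Rational(5, 2) (Function('C')(F, E) = Mul(Rational(1, 2), 5) = Rational(5, 2))
Function('B')(I) = 1
Function('G')(o) = Mul(2, o, Add(2, o)) (Function('G')(o) = Mul(Add(o, 2), Add(o, o)) = Mul(Add(2, o), Mul(2, o)) = Mul(2, o, Add(2, o)))
Mul(Function('G')(Function('B')(Function('C')(-4, 4))), Pow(Function('l')(-64), -1)) = Mul(Mul(2, 1, Add(2, 1)), Pow(Pow(-64, 2), -1)) = Mul(Mul(2, 1, 3), Pow(4096, -1)) = Mul(6, Rational(1, 4096)) = Rational(3, 2048)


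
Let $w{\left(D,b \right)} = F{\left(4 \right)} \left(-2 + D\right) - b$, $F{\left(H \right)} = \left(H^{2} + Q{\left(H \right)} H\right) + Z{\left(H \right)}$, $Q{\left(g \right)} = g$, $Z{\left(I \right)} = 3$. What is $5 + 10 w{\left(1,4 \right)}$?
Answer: $-385$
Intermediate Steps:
$F{\left(H \right)} = 3 + 2 H^{2}$ ($F{\left(H \right)} = \left(H^{2} + H H\right) + 3 = \left(H^{2} + H^{2}\right) + 3 = 2 H^{2} + 3 = 3 + 2 H^{2}$)
$w{\left(D,b \right)} = -70 - b + 35 D$ ($w{\left(D,b \right)} = \left(3 + 2 \cdot 4^{2}\right) \left(-2 + D\right) - b = \left(3 + 2 \cdot 16\right) \left(-2 + D\right) - b = \left(3 + 32\right) \left(-2 + D\right) - b = 35 \left(-2 + D\right) - b = \left(-70 + 35 D\right) - b = -70 - b + 35 D$)
$5 + 10 w{\left(1,4 \right)} = 5 + 10 \left(-70 - 4 + 35 \cdot 1\right) = 5 + 10 \left(-70 - 4 + 35\right) = 5 + 10 \left(-39\right) = 5 - 390 = -385$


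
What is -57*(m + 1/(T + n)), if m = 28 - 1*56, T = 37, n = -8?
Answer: 46227/29 ≈ 1594.0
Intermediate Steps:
m = -28 (m = 28 - 56 = -28)
-57*(m + 1/(T + n)) = -57*(-28 + 1/(37 - 8)) = -57*(-28 + 1/29) = -57*(-811/29) = 46227/29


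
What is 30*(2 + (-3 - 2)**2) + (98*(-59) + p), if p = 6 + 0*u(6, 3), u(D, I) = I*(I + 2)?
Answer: -4966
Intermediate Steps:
u(D, I) = I*(2 + I)
p = 6 (p = 6 + 0*(3*(2 + 3)) = 6 + 0*(3*5) = 6 + 0*15 = 6 + 0 = 6)
30*(2 + (-3 - 2)**2) + (98*(-59) + p) = 30*(2 + (-3 - 2)**2) + (98*(-59) + 6) = 30*(2 + (-5)**2) + (-5782 + 6) = 30*(2 + 25) - 5776 = 30*27 - 5776 = 810 - 5776 = -4966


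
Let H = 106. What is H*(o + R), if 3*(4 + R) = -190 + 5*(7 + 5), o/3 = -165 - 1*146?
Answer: -311746/3 ≈ -1.0392e+5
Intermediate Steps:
o = -933 (o = 3*(-165 - 1*146) = 3*(-165 - 146) = 3*(-311) = -933)
R = -142/3 (R = -4 + (-190 + 5*(7 + 5))/3 = -4 + (-190 + 5*12)/3 = -4 + (-190 + 60)/3 = -4 + (1/3)*(-130) = -4 - 130/3 = -142/3 ≈ -47.333)
H*(o + R) = 106*(-933 - 142/3) = 106*(-2941/3) = -311746/3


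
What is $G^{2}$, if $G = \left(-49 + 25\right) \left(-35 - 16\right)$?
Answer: $1498176$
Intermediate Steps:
$G = 1224$ ($G = \left(-24\right) \left(-51\right) = 1224$)
$G^{2} = 1224^{2} = 1498176$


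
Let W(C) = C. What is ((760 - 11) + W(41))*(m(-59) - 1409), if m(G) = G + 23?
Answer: -1141550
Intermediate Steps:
m(G) = 23 + G
((760 - 11) + W(41))*(m(-59) - 1409) = ((760 - 11) + 41)*((23 - 59) - 1409) = (749 + 41)*(-36 - 1409) = 790*(-1445) = -1141550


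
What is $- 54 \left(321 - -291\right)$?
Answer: $-33048$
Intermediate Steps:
$- 54 \left(321 - -291\right) = - 54 \left(321 + 291\right) = \left(-54\right) 612 = -33048$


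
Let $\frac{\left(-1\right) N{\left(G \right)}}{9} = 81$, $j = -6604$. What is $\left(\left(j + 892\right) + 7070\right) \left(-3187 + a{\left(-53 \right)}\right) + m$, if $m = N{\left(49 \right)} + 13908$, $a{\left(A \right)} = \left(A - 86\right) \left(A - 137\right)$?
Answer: $31550013$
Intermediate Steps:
$N{\left(G \right)} = -729$ ($N{\left(G \right)} = \left(-9\right) 81 = -729$)
$a{\left(A \right)} = \left(-137 + A\right) \left(-86 + A\right)$ ($a{\left(A \right)} = \left(-86 + A\right) \left(-137 + A\right) = \left(-137 + A\right) \left(-86 + A\right)$)
$m = 13179$ ($m = -729 + 13908 = 13179$)
$\left(\left(j + 892\right) + 7070\right) \left(-3187 + a{\left(-53 \right)}\right) + m = \left(\left(-6604 + 892\right) + 7070\right) \left(-3187 + \left(11782 + \left(-53\right)^{2} - -11819\right)\right) + 13179 = \left(-5712 + 7070\right) \left(-3187 + \left(11782 + 2809 + 11819\right)\right) + 13179 = 1358 \left(-3187 + 26410\right) + 13179 = 1358 \cdot 23223 + 13179 = 31536834 + 13179 = 31550013$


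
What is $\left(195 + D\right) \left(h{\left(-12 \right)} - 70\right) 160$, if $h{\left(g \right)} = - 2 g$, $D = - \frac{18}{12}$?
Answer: $-1424160$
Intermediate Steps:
$D = - \frac{3}{2}$ ($D = \left(-18\right) \frac{1}{12} = - \frac{3}{2} \approx -1.5$)
$\left(195 + D\right) \left(h{\left(-12 \right)} - 70\right) 160 = \left(195 - \frac{3}{2}\right) \left(\left(-2\right) \left(-12\right) - 70\right) 160 = \frac{387 \left(24 - 70\right)}{2} \cdot 160 = \frac{387}{2} \left(-46\right) 160 = \left(-8901\right) 160 = -1424160$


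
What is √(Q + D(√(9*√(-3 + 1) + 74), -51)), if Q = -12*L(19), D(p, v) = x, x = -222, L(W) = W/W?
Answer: 3*I*√26 ≈ 15.297*I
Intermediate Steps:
L(W) = 1
D(p, v) = -222
Q = -12 (Q = -12*1 = -12)
√(Q + D(√(9*√(-3 + 1) + 74), -51)) = √(-12 - 222) = √(-234) = 3*I*√26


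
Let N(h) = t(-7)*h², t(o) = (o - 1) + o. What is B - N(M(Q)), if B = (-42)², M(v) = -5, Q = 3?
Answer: 2139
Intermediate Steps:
t(o) = -1 + 2*o (t(o) = (-1 + o) + o = -1 + 2*o)
B = 1764
N(h) = -15*h² (N(h) = (-1 + 2*(-7))*h² = (-1 - 14)*h² = -15*h²)
B - N(M(Q)) = 1764 - (-15)*(-5)² = 1764 - (-15)*25 = 1764 - 1*(-375) = 1764 + 375 = 2139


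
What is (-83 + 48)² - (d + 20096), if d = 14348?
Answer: -33219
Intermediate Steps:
(-83 + 48)² - (d + 20096) = (-83 + 48)² - (14348 + 20096) = (-35)² - 1*34444 = 1225 - 34444 = -33219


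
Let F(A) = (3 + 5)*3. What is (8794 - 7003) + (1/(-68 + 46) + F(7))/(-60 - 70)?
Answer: 5121733/2860 ≈ 1790.8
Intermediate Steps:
F(A) = 24 (F(A) = 8*3 = 24)
(8794 - 7003) + (1/(-68 + 46) + F(7))/(-60 - 70) = (8794 - 7003) + (1/(-68 + 46) + 24)/(-60 - 70) = 1791 + (1/(-22) + 24)/(-130) = 1791 + (-1/22 + 24)*(-1/130) = 1791 + (527/22)*(-1/130) = 1791 - 527/2860 = 5121733/2860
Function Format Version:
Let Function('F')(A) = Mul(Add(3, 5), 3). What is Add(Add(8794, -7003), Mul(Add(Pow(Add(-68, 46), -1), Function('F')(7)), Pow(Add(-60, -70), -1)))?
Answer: Rational(5121733, 2860) ≈ 1790.8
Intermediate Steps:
Function('F')(A) = 24 (Function('F')(A) = Mul(8, 3) = 24)
Add(Add(8794, -7003), Mul(Add(Pow(Add(-68, 46), -1), Function('F')(7)), Pow(Add(-60, -70), -1))) = Add(Add(8794, -7003), Mul(Add(Pow(Add(-68, 46), -1), 24), Pow(Add(-60, -70), -1))) = Add(1791, Mul(Add(Pow(-22, -1), 24), Pow(-130, -1))) = Add(1791, Mul(Add(Rational(-1, 22), 24), Rational(-1, 130))) = Add(1791, Mul(Rational(527, 22), Rational(-1, 130))) = Add(1791, Rational(-527, 2860)) = Rational(5121733, 2860)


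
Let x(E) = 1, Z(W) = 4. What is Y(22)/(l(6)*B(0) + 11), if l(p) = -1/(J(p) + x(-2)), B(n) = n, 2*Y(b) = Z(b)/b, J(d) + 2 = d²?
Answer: 1/121 ≈ 0.0082645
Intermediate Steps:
J(d) = -2 + d²
Y(b) = 2/b (Y(b) = (4/b)/2 = 2/b)
l(p) = -1/(-1 + p²) (l(p) = -1/((-2 + p²) + 1) = -1/(-1 + p²))
Y(22)/(l(6)*B(0) + 11) = (2/22)/(-1/(-1 + 6²)*0 + 11) = (2*(1/22))/(-1/(-1 + 36)*0 + 11) = 1/(11*(-1/35*0 + 11)) = 1/(11*(0 + 11)) = (1/11)/11 = (1/11)*(1/11) = 1/121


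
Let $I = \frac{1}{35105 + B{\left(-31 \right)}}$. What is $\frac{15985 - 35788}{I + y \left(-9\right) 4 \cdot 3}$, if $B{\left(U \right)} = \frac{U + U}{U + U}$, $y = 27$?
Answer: $\frac{695204118}{102369095} \approx 6.7912$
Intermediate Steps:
$B{\left(U \right)} = 1$ ($B{\left(U \right)} = \frac{2 U}{2 U} = 2 U \frac{1}{2 U} = 1$)
$I = \frac{1}{35106}$ ($I = \frac{1}{35105 + 1} = \frac{1}{35106} \approx 2.8485 \cdot 10^{-5}$)
$\frac{15985 - 35788}{I + y \left(-9\right) 4 \cdot 3} = \frac{15985 - 35788}{\frac{1}{35106} + 27 \left(-9\right) 4 \cdot 3} = - \frac{19803}{\frac{1}{35106} - 2916} = - \frac{19803}{- \frac{102369095}{35106}} = \left(-19803\right) \left(- \frac{35106}{102369095}\right) = \frac{695204118}{102369095}$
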